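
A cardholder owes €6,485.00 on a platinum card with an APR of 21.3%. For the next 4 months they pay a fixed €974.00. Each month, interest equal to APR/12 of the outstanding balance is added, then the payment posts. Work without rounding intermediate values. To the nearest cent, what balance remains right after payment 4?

Monthly rate r = 21.3%/12 = 1.775% = 0.01775.
Each month: B ← B·(1+r) − €974.00.
Month 1: interest €115.11; balance after payment €5,626.11.
Month 2: interest €99.86; balance after payment €4,751.97.
Month 3: interest €84.35; balance after payment €3,862.32.
Month 4: interest €68.56; balance after payment €2,956.88.

€2,956.88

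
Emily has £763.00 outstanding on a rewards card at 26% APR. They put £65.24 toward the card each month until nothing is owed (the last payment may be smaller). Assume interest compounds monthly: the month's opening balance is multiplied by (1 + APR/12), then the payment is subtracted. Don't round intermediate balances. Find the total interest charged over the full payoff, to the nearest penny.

Monthly rate r = 26%/12 = 2.16667% = 0.0216667.
Payoff takes n = ⌈−ln(1 − rB₀/P)/ln(1+r)⌉ = ⌈13.633⌉ = 14 payments; the last is £41.45.
Total paid = 13·£65.24 + £41.45 = £889.57.
Total interest = total paid − principal = £889.57 − £763.00 = £126.57.

£126.57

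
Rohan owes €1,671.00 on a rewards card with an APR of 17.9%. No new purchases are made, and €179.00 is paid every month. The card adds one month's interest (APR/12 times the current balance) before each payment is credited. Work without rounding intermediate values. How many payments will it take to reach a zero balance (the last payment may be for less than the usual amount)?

Monthly rate r = 17.9%/12 = 1.49167% = 0.0149167.
Recurrence: B ← B·(1+r) − €179.00.
Month 1: interest €24.93; balance after payment €1,516.93.
Month 2: interest €22.63; balance after payment €1,360.55.
Closed form: n = −ln(1 − rB₀/P)/ln(1+r) = −ln(0.86075)/ln(1.01492) ≈ 10.127, so the balance reaches zero during payment 11.

11 months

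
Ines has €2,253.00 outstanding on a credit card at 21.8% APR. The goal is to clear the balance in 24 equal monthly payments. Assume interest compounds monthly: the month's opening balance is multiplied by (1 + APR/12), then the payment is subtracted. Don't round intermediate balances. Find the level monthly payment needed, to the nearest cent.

€116.66

Monthly rate r = 21.8%/12 = 1.81667% = 0.0181667.
Level-payment amortization: P = B₀·r / (1 − (1+r)^(−n)) = 2253.00·0.0181667 / (1 − 1.01817^(−24)).
Denominator 1 − (1+r)^(−24) = 0.350847093.
P = 40.9295 / 0.350847093 ≈ 116.66.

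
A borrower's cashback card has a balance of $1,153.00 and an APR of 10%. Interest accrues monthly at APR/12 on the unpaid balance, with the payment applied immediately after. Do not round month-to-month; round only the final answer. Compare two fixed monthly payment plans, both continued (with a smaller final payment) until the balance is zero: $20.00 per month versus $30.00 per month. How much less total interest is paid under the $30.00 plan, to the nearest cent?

Monthly rate r = 10%/12 = 0.833333% = 0.00833333.
At $20.00/mo: n = ⌈−ln(1 − rB₀/P)/ln(1+r)⌉ = 79 payments (last $17.89); total interest = total paid − $1,153.00 = $424.89.
At $30.00/mo: 47 payments (last $15.67); total interest $242.67.
Interest saved = $424.89 − $242.67 = $182.22.

$182.22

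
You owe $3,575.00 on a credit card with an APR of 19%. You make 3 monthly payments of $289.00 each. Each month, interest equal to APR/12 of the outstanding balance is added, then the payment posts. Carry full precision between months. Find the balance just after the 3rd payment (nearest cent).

$2,866.72

Monthly rate r = 19%/12 = 1.58333% = 0.0158333.
Each month: B ← B·(1+r) − $289.00.
Month 1: interest $56.60; balance after payment $3,342.60.
Month 2: interest $52.92; balance after payment $3,106.53.
Month 3: interest $49.19; balance after payment $2,866.72.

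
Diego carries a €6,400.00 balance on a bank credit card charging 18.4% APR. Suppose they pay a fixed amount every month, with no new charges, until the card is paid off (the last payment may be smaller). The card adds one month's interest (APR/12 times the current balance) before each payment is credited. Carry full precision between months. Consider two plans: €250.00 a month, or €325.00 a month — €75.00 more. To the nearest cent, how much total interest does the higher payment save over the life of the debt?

Monthly rate r = 18.4%/12 = 1.53333% = 0.0153333.
At €250.00/mo: n = ⌈−ln(1 − rB₀/P)/ln(1+r)⌉ = 33 payments (last €189.53); total interest = total paid − €6,400.00 = €1,789.53.
At €325.00/mo: 24 payments (last €202.89); total interest €1,277.89.
Interest saved = €1,789.53 − €1,277.89 = €511.64.

€511.64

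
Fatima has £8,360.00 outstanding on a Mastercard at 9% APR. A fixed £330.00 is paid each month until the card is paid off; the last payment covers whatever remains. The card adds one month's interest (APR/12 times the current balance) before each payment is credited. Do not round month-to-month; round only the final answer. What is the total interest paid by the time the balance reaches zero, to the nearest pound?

£947

Monthly rate r = 9%/12 = 0.75% = 0.0075.
Payoff takes n = ⌈−ln(1 − rB₀/P)/ln(1+r)⌉ = ⌈28.201⌉ = 29 payments; the last is £66.65.
Total paid = 28·£330.00 + £66.65 = £9,306.65.
Total interest = total paid − principal = £9,306.65 − £8,360.00 = £946.65.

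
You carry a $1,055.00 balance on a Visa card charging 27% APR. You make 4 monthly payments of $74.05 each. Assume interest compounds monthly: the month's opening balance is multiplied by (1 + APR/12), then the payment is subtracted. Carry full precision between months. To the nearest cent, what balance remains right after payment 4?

Monthly rate r = 27%/12 = 2.25% = 0.0225.
Each month: B ← B·(1+r) − $74.05.
Month 1: interest $23.74; balance after payment $1,004.69.
Month 2: interest $22.61; balance after payment $953.24.
Month 3: interest $21.45; balance after payment $900.64.
Month 4: interest $20.26; balance after payment $846.86.

$846.86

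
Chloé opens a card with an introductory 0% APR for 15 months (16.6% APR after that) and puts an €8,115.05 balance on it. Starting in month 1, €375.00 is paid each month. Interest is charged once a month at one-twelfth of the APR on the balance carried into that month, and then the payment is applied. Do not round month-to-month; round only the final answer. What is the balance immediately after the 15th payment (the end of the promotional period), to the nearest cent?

Promo months 1–15 at r₀ = 0%/12 = 0; months 16+ at r₁ = 16.6%/12 = 0.0138333.
After month 15 (no interest yet): B = €8,115.05 − 15·€375.00 = €2,490.05.

€2,490.05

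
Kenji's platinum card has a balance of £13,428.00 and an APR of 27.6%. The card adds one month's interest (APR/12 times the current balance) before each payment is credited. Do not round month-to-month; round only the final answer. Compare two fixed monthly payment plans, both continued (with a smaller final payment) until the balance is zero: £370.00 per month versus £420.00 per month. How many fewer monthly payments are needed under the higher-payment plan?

Monthly rate r = 27.6%/12 = 2.3% = 0.023.
At £370.00/mo: n = ⌈−ln(1 − rB₀/P)/ln(1+r)⌉ = 80 payments (last £60.05); total interest = total paid − £13,428.00 = £15,862.05.
At £420.00/mo: 59 payments (last £193.83); total interest £11,125.83.
Payments saved = 80 − 59 = 21.

21 fewer payments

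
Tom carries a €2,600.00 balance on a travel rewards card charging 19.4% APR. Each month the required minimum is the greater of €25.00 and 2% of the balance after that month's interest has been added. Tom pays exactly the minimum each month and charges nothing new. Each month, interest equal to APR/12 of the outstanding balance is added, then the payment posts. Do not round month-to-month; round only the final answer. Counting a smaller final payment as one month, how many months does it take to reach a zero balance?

279 months

Monthly rate r = 19.4%/12 = 1.61667% = 0.0161667.
While 2% of the post-interest balance exceeds €25.00, each month B ← (B·(1+r))·(1 − 0.02), i.e. B shrinks by the factor (1+r)·0.98 = 0.99584.
This holds for months 1–180. Entering month 181 the balance is €1,228.45; 2% of the post-interest balance is now below €25.00, so the flat €25.00 minimum applies from here.
From month 181 a fixed €25.00 at rate r clears €1,228.45 in 99 more payments. Total: 180 + 99 = 279 months.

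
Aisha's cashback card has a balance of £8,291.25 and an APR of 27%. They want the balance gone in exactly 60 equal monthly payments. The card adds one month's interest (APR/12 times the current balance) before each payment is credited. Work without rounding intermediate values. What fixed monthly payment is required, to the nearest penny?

Monthly rate r = 27%/12 = 2.25% = 0.0225.
Level-payment amortization: P = B₀·r / (1 − (1+r)^(−n)) = 8291.25·0.0225 / (1 − 1.0225^(−60)).
Denominator 1 − (1+r)^(−60) = 0.736851439.
P = 186.553 / 0.736851439 ≈ 253.18.

£253.18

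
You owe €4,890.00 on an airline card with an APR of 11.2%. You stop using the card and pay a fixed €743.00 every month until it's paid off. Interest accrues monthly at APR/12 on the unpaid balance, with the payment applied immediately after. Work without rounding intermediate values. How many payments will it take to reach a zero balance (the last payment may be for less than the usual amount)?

Monthly rate r = 11.2%/12 = 0.933333% = 0.00933333.
Recurrence: B ← B·(1+r) − €743.00.
Month 1: interest €45.64; balance after payment €4,192.64.
Month 2: interest €39.13; balance after payment €3,488.77.
Closed form: n = −ln(1 − rB₀/P)/ln(1+r) = −ln(0.93857)/ln(1.00933) ≈ 6.824, so the balance reaches zero during payment 7.

7 months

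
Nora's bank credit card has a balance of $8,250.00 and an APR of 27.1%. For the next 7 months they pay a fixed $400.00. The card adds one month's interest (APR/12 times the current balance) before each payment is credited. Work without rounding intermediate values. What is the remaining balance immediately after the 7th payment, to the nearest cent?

Monthly rate r = 27.1%/12 = 2.25833% = 0.0225833.
Each month: B ← B·(1+r) − $400.00.
Month 1: interest $186.31; balance after payment $8,036.31.
Month 2: interest $181.49; balance after payment $7,817.80.
Month 3: interest $176.55; balance after payment $7,594.35.
Month 4: interest $171.51; balance after payment $7,365.86.
Month 5: interest $166.35; balance after payment $7,132.20.
Month 6: interest $161.07; balance after payment $6,893.27.
Month 7: interest $155.67; balance after payment $6,648.94.

$6,648.94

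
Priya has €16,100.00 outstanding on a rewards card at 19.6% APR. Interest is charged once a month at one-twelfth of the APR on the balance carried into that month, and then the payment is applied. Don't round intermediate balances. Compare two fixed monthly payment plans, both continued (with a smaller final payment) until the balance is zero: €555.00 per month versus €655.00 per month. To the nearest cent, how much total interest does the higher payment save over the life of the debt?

€1,244.34

Monthly rate r = 19.6%/12 = 1.63333% = 0.0163333.
At €555.00/mo: n = ⌈−ln(1 − rB₀/P)/ln(1+r)⌉ = 40 payments (last €352.05); total interest = total paid − €16,100.00 = €5,897.05.
At €655.00/mo: 32 payments (last €447.71); total interest €4,652.71.
Interest saved = €5,897.05 − €4,652.71 = €1,244.34.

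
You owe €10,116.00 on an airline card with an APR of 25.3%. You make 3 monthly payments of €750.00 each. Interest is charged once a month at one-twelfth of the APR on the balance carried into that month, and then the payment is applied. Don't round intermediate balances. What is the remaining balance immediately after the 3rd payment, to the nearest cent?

Monthly rate r = 25.3%/12 = 2.10833% = 0.0210833.
Each month: B ← B·(1+r) − €750.00.
Month 1: interest €213.28; balance after payment €9,579.28.
Month 2: interest €201.96; balance after payment €9,031.24.
Month 3: interest €190.41; balance after payment €8,471.65.

€8,471.65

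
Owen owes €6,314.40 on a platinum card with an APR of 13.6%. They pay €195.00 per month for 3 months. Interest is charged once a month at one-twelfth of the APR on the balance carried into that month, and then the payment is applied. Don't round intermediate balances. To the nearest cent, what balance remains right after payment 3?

Monthly rate r = 13.6%/12 = 1.13333% = 0.0113333.
Each month: B ← B·(1+r) − €195.00.
Month 1: interest €71.56; balance after payment €6,190.96.
Month 2: interest €70.16; balance after payment €6,066.13.
Month 3: interest €68.75; balance after payment €5,939.88.

€5,939.88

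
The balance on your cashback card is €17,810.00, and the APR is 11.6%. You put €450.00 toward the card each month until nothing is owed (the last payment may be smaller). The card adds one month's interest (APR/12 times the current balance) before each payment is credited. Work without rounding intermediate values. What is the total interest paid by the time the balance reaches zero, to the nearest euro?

Monthly rate r = 11.6%/12 = 0.966667% = 0.00966667.
Payoff takes n = ⌈−ln(1 − rB₀/P)/ln(1+r)⌉ = ⌈50.125⌉ = 51 payments; the last is €56.46.
Total paid = 50·€450.00 + €56.46 = €22,556.46.
Total interest = total paid − principal = €22,556.46 − €17,810.00 = €4,746.46.

€4,746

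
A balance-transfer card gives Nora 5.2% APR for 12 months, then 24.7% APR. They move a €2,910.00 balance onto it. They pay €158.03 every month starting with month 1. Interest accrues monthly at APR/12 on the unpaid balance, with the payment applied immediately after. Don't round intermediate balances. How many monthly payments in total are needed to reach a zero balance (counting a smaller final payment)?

Promo months 1–12 at r₀ = 5.2%/12 = 0.00433333; months 13+ at r₁ = 24.7%/12 = 0.0205833.
After month 12: iterate B ← B·(1+r₀) − €158.03 for 12 months → €1,122.76.
Then at r₁ with €158.03/mo: n₂ = −ln(1 − r₁·B/P)/ln(1+r₁) ≈ 7.76 → 8 more payments.

20 months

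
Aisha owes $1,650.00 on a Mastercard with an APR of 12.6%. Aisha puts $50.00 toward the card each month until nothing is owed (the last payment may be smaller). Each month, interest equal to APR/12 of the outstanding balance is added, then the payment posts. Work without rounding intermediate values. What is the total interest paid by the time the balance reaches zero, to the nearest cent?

Monthly rate r = 12.6%/12 = 1.05% = 0.0105.
Payoff takes n = ⌈−ln(1 − rB₀/P)/ln(1+r)⌉ = ⌈40.728⌉ = 41 payments; the last is $36.44.
Total paid = 40·$50.00 + $36.44 = $2,036.44.
Total interest = total paid − principal = $2,036.44 − $1,650.00 = $386.44.

$386.44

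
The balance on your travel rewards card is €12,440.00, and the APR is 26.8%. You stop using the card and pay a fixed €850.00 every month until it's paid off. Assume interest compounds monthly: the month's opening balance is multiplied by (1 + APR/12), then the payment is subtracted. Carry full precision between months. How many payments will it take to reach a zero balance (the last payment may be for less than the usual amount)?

18 payments

Monthly rate r = 26.8%/12 = 2.23333% = 0.0223333.
Recurrence: B ← B·(1+r) − €850.00.
Month 1: interest €277.83; balance after payment €11,867.83.
Month 2: interest €265.05; balance after payment €11,282.87.
Closed form: n = −ln(1 − rB₀/P)/ln(1+r) = −ln(0.67315)/ln(1.02233) ≈ 17.919, so the balance reaches zero during payment 18.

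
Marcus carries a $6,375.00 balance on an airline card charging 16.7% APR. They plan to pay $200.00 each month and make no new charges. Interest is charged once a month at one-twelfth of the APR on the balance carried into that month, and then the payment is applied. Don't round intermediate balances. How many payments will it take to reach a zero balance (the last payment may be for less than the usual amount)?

43 months

Monthly rate r = 16.7%/12 = 1.39167% = 0.0139167.
Recurrence: B ← B·(1+r) − $200.00.
Month 1: interest $88.72; balance after payment $6,263.72.
Month 2: interest $87.17; balance after payment $6,150.89.
Closed form: n = −ln(1 − rB₀/P)/ln(1+r) = −ln(0.55641)/ln(1.01392) ≈ 42.419, so the balance reaches zero during payment 43.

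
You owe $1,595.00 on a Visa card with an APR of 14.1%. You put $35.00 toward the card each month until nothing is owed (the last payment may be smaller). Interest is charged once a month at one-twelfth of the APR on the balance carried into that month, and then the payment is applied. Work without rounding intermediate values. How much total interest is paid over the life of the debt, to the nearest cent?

$702.28

Monthly rate r = 14.1%/12 = 1.175% = 0.01175.
Payoff takes n = ⌈−ln(1 − rB₀/P)/ln(1+r)⌉ = ⌈65.635⌉ = 66 payments; the last is $22.28.
Total paid = 65·$35.00 + $22.28 = $2,297.28.
Total interest = total paid − principal = $2,297.28 − $1,595.00 = $702.28.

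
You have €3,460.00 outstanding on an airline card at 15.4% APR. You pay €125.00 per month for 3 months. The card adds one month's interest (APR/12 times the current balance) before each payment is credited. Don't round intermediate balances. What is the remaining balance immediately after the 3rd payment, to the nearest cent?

Monthly rate r = 15.4%/12 = 1.28333% = 0.0128333.
Each month: B ← B·(1+r) − €125.00.
Month 1: interest €44.40; balance after payment €3,379.40.
Month 2: interest €43.37; balance after payment €3,297.77.
Month 3: interest €42.32; balance after payment €3,215.09.

€3,215.09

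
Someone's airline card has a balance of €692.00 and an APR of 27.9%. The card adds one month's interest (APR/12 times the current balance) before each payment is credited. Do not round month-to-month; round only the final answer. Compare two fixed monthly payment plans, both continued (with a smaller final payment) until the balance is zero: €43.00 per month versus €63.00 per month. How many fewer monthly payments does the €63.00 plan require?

8 fewer payments

Monthly rate r = 27.9%/12 = 2.325% = 0.02325.
At €43.00/mo: n = ⌈−ln(1 − rB₀/P)/ln(1+r)⌉ = 21 payments (last €16.93); total interest = total paid − €692.00 = €184.93.
At €63.00/mo: 13 payments (last €52.39); total interest €116.39.
Payments saved = 21 − 13 = 8.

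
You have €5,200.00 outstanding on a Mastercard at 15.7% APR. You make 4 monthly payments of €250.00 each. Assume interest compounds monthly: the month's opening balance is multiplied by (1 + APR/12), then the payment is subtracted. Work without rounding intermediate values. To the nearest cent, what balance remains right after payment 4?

€4,457.72

Monthly rate r = 15.7%/12 = 1.30833% = 0.0130833.
Each month: B ← B·(1+r) − €250.00.
Month 1: interest €68.03; balance after payment €5,018.03.
Month 2: interest €65.65; balance after payment €4,833.69.
Month 3: interest €63.24; balance after payment €4,646.93.
Month 4: interest €60.80; balance after payment €4,457.72.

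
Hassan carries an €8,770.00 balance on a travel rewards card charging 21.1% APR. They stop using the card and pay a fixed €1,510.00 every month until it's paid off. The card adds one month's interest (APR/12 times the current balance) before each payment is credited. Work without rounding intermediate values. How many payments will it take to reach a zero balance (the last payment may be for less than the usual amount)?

7 payments

Monthly rate r = 21.1%/12 = 1.75833% = 0.0175833.
Recurrence: B ← B·(1+r) − €1,510.00.
Month 1: interest €154.21; balance after payment €7,414.21.
Month 2: interest €130.37; balance after payment €6,034.57.
Closed form: n = −ln(1 − rB₀/P)/ln(1+r) = −ln(0.89788)/ln(1.01758) ≈ 6.180, so the balance reaches zero during payment 7.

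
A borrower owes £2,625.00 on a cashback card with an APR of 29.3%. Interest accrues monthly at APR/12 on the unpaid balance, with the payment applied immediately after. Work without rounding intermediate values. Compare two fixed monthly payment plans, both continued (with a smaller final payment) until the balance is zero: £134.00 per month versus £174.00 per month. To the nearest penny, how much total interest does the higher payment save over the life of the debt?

Monthly rate r = 29.3%/12 = 2.44167% = 0.0244167.
At £134.00/mo: n = ⌈−ln(1 − rB₀/P)/ln(1+r)⌉ = 27 payments (last £130.46); total interest = total paid − £2,625.00 = £989.46.
At £174.00/mo: 20 payments (last £7.91); total interest £688.91.
Interest saved = £989.46 − £688.91 = £300.55.

£300.55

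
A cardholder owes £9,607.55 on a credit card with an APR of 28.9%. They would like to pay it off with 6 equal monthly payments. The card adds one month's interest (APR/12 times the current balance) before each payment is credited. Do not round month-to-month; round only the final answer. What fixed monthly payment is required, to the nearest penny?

Monthly rate r = 28.9%/12 = 2.40833% = 0.0240833.
Level-payment amortization: P = B₀·r / (1 − (1+r)^(−n)) = 9607.55·0.0240833 / (1 − 1.02408^(−6)).
Denominator 1 − (1+r)^(−6) = 0.133061658.
P = 231.382 / 0.133061658 ≈ 1738.91.

£1,738.91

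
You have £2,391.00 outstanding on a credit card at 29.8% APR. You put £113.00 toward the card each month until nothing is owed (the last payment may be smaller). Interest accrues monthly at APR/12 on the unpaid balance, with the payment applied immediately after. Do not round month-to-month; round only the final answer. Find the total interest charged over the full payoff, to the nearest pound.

Monthly rate r = 29.8%/12 = 2.48333% = 0.0248333.
Payoff takes n = ⌈−ln(1 − rB₀/P)/ln(1+r)⌉ = ⌈30.387⌉ = 31 payments; the last is £44.09.
Total paid = 30·£113.00 + £44.09 = £3,434.09.
Total interest = total paid − principal = £3,434.09 − £2,391.00 = £1,043.09.

£1,043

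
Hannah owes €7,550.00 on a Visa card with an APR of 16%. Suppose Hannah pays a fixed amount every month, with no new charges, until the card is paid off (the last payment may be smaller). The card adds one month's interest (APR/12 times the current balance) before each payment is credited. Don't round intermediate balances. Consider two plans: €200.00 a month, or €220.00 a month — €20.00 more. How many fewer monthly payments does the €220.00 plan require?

Monthly rate r = 16%/12 = 1.33333% = 0.0133333.
At €200.00/mo: n = ⌈−ln(1 − rB₀/P)/ln(1+r)⌉ = 53 payments (last €167.55); total interest = total paid − €7,550.00 = €3,017.55.
At €220.00/mo: 47 payments (last €40.52); total interest €2,610.52.
Payments saved = 53 − 47 = 6.

6 fewer payments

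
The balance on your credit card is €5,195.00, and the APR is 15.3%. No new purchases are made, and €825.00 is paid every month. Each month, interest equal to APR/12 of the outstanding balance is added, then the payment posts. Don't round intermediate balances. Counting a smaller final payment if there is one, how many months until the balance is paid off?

Monthly rate r = 15.3%/12 = 1.275% = 0.01275.
Recurrence: B ← B·(1+r) − €825.00.
Month 1: interest €66.24; balance after payment €4,436.24.
Month 2: interest €56.56; balance after payment €3,667.80.
Closed form: n = −ln(1 − rB₀/P)/ln(1+r) = −ln(0.91971)/ln(1.01275) ≈ 6.606, so the balance reaches zero during payment 7.

7 months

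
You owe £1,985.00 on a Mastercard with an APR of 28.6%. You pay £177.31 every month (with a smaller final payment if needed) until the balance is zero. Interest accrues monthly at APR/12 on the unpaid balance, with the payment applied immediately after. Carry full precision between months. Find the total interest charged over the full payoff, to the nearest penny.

Monthly rate r = 28.6%/12 = 2.38333% = 0.0238333.
Payoff takes n = ⌈−ln(1 − rB₀/P)/ln(1+r)⌉ = ⌈13.177⌉ = 14 payments; the last is £31.62.
Total paid = 13·£177.31 + £31.62 = £2,336.65.
Total interest = total paid − principal = £2,336.65 − £1,985.00 = £351.65.

£351.65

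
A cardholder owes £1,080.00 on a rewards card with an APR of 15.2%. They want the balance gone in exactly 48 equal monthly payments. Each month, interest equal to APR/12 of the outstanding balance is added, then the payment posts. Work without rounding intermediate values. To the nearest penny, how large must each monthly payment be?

£30.17

Monthly rate r = 15.2%/12 = 1.26667% = 0.0126667.
Level-payment amortization: P = B₀·r / (1 − (1+r)^(−n)) = 1080.00·0.0126667 / (1 − 1.01267^(−48)).
Denominator 1 − (1+r)^(−48) = 0.453478453.
P = 13.68 / 0.453478453 ≈ 30.17.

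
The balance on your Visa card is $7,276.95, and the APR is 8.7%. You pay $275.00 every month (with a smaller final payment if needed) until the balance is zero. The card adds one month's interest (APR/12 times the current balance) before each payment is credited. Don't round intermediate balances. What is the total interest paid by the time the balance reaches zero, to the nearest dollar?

$832

Monthly rate r = 8.7%/12 = 0.725% = 0.00725.
Payoff takes n = ⌈−ln(1 − rB₀/P)/ln(1+r)⌉ = ⌈29.486⌉ = 30 payments; the last is $133.95.
Total paid = 29·$275.00 + $133.95 = $8,108.95.
Total interest = total paid − principal = $8,108.95 − $7,276.95 = $832.00.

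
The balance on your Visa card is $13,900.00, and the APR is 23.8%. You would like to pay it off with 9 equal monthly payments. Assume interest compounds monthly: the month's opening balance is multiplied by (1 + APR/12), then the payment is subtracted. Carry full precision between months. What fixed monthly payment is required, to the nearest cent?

Monthly rate r = 23.8%/12 = 1.98333% = 0.0198333.
Level-payment amortization: P = B₀·r / (1 − (1+r)^(−n)) = 13900.00·0.0198333 / (1 − 1.01983^(−9)).
Denominator 1 − (1+r)^(−9) = 0.162013206.
P = 275.683 / 0.162013206 ≈ 1701.61.

$1,701.61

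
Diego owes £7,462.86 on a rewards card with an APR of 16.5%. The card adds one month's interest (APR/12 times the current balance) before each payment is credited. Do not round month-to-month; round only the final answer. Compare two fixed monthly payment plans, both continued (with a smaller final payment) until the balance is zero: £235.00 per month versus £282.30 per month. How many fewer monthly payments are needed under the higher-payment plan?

Monthly rate r = 16.5%/12 = 1.375% = 0.01375.
At £235.00/mo: n = ⌈−ln(1 − rB₀/P)/ln(1+r)⌉ = 43 payments (last £5.20); total interest = total paid − £7,462.86 = £2,412.34.
At £282.30/mo: 34 payments (last £22.93); total interest £1,875.97.
Payments saved = 43 − 34 = 9.

9 fewer payments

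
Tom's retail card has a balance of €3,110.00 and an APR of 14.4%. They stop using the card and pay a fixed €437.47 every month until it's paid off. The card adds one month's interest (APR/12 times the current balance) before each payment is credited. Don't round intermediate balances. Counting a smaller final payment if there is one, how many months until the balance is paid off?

Monthly rate r = 14.4%/12 = 1.2% = 0.012.
Recurrence: B ← B·(1+r) − €437.47.
Month 1: interest €37.32; balance after payment €2,709.85.
Month 2: interest €32.52; balance after payment €2,304.90.
Closed form: n = −ln(1 − rB₀/P)/ln(1+r) = −ln(0.91469)/ln(1.012) ≈ 7.475, so the balance reaches zero during payment 8.

8 months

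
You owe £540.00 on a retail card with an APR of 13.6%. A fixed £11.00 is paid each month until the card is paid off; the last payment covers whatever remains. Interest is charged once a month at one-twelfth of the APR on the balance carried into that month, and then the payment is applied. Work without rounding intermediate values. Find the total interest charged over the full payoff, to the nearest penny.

Monthly rate r = 13.6%/12 = 1.13333% = 0.0113333.
Payoff takes n = ⌈−ln(1 − rB₀/P)/ln(1+r)⌉ = ⌈72.119⌉ = 73 payments; the last is £1.31.
Total paid = 72·£11.00 + £1.31 = £793.31.
Total interest = total paid − principal = £793.31 − £540.00 = £253.31.

£253.31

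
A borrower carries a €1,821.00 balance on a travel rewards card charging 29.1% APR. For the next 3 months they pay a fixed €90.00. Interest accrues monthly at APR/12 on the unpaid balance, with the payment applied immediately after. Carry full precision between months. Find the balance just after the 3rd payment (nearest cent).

Monthly rate r = 29.1%/12 = 2.425% = 0.02425.
Each month: B ← B·(1+r) − €90.00.
Month 1: interest €44.16; balance after payment €1,775.16.
Month 2: interest €43.05; balance after payment €1,728.21.
Month 3: interest €41.91; balance after payment €1,680.12.

€1,680.12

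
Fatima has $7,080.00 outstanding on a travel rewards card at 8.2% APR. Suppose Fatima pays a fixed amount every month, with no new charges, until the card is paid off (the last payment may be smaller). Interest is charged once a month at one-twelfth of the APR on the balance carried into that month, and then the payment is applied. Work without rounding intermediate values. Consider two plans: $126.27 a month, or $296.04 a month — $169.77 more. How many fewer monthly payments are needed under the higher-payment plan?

Monthly rate r = 8.2%/12 = 0.683333% = 0.00683333.
At $126.27/mo: n = ⌈−ln(1 − rB₀/P)/ln(1+r)⌉ = 71 payments (last $119.03); total interest = total paid − $7,080.00 = $1,877.93.
At $296.04/mo: 27 payments (last $59.95); total interest $676.99.
Payments saved = 71 − 27 = 44.

44 fewer payments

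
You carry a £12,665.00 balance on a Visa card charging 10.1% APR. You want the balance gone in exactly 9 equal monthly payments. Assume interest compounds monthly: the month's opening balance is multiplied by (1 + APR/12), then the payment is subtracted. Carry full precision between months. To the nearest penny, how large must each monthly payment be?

£1,467.10

Monthly rate r = 10.1%/12 = 0.841667% = 0.00841667.
Level-payment amortization: P = B₀·r / (1 − (1+r)^(−n)) = 12665.00·0.00841667 / (1 − 1.00842^(−9)).
Denominator 1 − (1+r)^(−9) = 0.0726581362.
P = 106.597 / 0.0726581362 ≈ 1467.10.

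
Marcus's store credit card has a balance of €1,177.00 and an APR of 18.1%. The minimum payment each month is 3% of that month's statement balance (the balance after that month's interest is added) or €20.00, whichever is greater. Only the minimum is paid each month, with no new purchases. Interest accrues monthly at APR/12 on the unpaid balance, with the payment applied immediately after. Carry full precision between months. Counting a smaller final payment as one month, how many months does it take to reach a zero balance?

Monthly rate r = 18.1%/12 = 1.50833% = 0.0150833.
While 3% of the post-interest balance exceeds €20.00, each month B ← (B·(1+r))·(1 − 0.03), i.e. B shrinks by the factor (1+r)·0.97 = 0.98463.
This holds for months 1–38. Entering month 39 the balance is €653.38; 3% of the post-interest balance is now below €20.00, so the flat €20.00 minimum applies from here.
From month 39 a fixed €20.00 at rate r clears €653.38 in 46 more payments. Total: 38 + 46 = 84 months.

84 months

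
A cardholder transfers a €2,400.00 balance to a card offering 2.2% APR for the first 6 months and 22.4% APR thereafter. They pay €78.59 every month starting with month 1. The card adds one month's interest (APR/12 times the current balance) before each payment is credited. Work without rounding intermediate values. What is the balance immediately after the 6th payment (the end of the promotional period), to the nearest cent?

€1,952.81

Promo months 1–6 at r₀ = 2.2%/12 = 0.00183333; months 7+ at r₁ = 22.4%/12 = 0.0186667.
After month 6: iterate B ← B·(1+r₀) − €78.59 for 6 months → €1,952.81.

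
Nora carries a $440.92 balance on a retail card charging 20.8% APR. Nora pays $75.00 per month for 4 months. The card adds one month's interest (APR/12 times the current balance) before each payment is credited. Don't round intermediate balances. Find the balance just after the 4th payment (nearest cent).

Monthly rate r = 20.8%/12 = 1.73333% = 0.0173333.
Each month: B ← B·(1+r) − $75.00.
Month 1: interest $7.64; balance after payment $373.56.
Month 2: interest $6.48; balance after payment $305.04.
Month 3: interest $5.29; balance after payment $235.33.
Month 4: interest $4.08; balance after payment $164.40.

$164.40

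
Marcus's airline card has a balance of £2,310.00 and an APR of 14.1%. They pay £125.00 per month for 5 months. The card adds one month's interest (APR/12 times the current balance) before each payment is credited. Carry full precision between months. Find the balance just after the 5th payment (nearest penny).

Monthly rate r = 14.1%/12 = 1.175% = 0.01175.
Each month: B ← B·(1+r) − £125.00.
Month 1: interest £27.14; balance after payment £2,212.14.
Month 2: interest £25.99; balance after payment £2,113.14.
Month 3: interest £24.83; balance after payment £2,012.96.
Month 4: interest £23.65; balance after payment £1,911.62.
Month 5: interest £22.46; balance after payment £1,809.08.

£1,809.08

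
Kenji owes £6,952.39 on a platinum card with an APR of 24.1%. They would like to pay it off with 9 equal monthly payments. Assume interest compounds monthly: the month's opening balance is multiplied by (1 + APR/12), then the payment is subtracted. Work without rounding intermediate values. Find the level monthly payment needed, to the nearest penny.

£852.11

Monthly rate r = 24.1%/12 = 2.00833% = 0.0200833.
Level-payment amortization: P = B₀·r / (1 − (1+r)^(−n)) = 6952.39·0.0200833 / (1 − 1.02008^(−9)).
Denominator 1 − (1+r)^(−9) = 0.163859744.
P = 139.627 / 0.163859744 ≈ 852.11.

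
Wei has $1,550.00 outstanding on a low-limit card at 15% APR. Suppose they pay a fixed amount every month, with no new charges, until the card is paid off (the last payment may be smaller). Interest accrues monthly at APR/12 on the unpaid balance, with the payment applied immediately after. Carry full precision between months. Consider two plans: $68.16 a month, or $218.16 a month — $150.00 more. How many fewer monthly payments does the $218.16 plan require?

Monthly rate r = 15%/12 = 1.25% = 0.0125.
At $68.16/mo: n = ⌈−ln(1 − rB₀/P)/ln(1+r)⌉ = 27 payments (last $62.85); total interest = total paid − $1,550.00 = $285.01.
At $218.16/mo: 8 payments (last $106.54); total interest $83.66.
Payments saved = 27 − 8 = 19.

19 fewer payments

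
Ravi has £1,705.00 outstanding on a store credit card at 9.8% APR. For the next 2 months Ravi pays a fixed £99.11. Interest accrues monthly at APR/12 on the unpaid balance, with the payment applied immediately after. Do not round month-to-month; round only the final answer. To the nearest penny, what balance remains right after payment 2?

Monthly rate r = 9.8%/12 = 0.816667% = 0.00816667.
Each month: B ← B·(1+r) − £99.11.
Month 1: interest £13.92; balance after payment £1,619.81.
Month 2: interest £13.23; balance after payment £1,533.93.

£1,533.93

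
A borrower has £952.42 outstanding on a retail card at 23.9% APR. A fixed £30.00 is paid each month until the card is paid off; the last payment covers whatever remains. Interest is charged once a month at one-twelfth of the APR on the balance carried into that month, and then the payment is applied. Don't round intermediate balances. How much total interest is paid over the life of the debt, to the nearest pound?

£570

Monthly rate r = 23.9%/12 = 1.99167% = 0.0199167.
Payoff takes n = ⌈−ln(1 − rB₀/P)/ln(1+r)⌉ = ⌈50.732⌉ = 51 payments; the last is £22.03.
Total paid = 50·£30.00 + £22.03 = £1,522.03.
Total interest = total paid − principal = £1,522.03 − £952.42 = £569.61.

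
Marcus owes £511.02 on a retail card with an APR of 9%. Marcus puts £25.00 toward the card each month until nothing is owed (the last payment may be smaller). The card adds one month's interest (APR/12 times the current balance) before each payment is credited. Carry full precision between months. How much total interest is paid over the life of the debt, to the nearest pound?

Monthly rate r = 9%/12 = 0.75% = 0.0075.
Payoff takes n = ⌈−ln(1 − rB₀/P)/ln(1+r)⌉ = ⌈22.272⌉ = 23 payments; the last is £6.82.
Total paid = 22·£25.00 + £6.82 = £556.82.
Total interest = total paid − principal = £556.82 − £511.02 = £45.80.

£46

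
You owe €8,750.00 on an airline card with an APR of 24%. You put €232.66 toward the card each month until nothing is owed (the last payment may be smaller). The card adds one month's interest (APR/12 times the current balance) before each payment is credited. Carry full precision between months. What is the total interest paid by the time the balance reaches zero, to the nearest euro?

Monthly rate r = 24%/12 = 2% = 0.02.
Payoff takes n = ⌈−ln(1 − rB₀/P)/ln(1+r)⌉ = ⌈70.446⌉ = 71 payments; the last is €104.32.
Total paid = 70·€232.66 + €104.32 = €16,390.52.
Total interest = total paid − principal = €16,390.52 − €8,750.00 = €7,640.52.

€7,641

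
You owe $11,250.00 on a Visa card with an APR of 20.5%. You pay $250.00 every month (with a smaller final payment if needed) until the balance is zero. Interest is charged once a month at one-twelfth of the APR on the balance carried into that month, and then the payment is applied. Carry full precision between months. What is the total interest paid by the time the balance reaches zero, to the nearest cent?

$10,361.17

Monthly rate r = 20.5%/12 = 1.70833% = 0.0170833.
Payoff takes n = ⌈−ln(1 − rB₀/P)/ln(1+r)⌉ = ⌈86.443⌉ = 87 payments; the last is $111.17.
Total paid = 86·$250.00 + $111.17 = $21,611.17.
Total interest = total paid − principal = $21,611.17 − $11,250.00 = $10,361.17.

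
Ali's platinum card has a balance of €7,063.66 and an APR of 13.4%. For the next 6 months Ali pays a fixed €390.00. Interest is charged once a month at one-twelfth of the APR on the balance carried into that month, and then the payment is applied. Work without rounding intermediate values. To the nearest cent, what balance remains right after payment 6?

€5,144.03

Monthly rate r = 13.4%/12 = 1.11667% = 0.0111667.
Each month: B ← B·(1+r) − €390.00.
Month 1: interest €78.88; balance after payment €6,752.54.
Month 2: interest €75.40; balance after payment €6,437.94.
Month 3: interest €71.89; balance after payment €6,119.83.
Month 4: interest €68.34; balance after payment €5,798.17.
Month 5: interest €64.75; balance after payment €5,472.92.
Month 6: interest €61.11; balance after payment €5,144.03.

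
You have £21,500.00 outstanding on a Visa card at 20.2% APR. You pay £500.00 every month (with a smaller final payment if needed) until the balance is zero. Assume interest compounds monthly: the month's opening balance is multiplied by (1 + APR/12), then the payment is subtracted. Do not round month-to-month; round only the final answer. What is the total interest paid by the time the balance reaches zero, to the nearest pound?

£17,041

Monthly rate r = 20.2%/12 = 1.68333% = 0.0168333.
Payoff takes n = ⌈−ln(1 − rB₀/P)/ln(1+r)⌉ = ⌈77.082⌉ = 78 payments; the last is £41.43.
Total paid = 77·£500.00 + £41.43 = £38,541.43.
Total interest = total paid − principal = £38,541.43 − £21,500.00 = £17,041.43.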